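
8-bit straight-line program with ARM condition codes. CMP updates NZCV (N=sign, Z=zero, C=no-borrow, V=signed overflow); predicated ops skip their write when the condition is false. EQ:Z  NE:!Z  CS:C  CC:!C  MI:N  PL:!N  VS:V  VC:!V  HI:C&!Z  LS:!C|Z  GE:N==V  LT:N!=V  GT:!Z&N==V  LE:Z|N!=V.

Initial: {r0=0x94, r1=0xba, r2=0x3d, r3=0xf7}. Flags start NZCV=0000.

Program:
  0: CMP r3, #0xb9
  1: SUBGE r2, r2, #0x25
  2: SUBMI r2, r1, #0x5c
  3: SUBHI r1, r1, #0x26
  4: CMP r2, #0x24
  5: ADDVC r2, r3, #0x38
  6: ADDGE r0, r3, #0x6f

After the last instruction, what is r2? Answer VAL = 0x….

0: ✓ CMP  NZCV=0010
1: ✓ SUBGE  r2←0x18
2: · SUBMI
3: ✓ SUBHI  r1←0x94
4: ✓ CMP  NZCV=1000
5: ✓ ADDVC  r2←0x2f
6: · ADDGE

VAL = 0x2f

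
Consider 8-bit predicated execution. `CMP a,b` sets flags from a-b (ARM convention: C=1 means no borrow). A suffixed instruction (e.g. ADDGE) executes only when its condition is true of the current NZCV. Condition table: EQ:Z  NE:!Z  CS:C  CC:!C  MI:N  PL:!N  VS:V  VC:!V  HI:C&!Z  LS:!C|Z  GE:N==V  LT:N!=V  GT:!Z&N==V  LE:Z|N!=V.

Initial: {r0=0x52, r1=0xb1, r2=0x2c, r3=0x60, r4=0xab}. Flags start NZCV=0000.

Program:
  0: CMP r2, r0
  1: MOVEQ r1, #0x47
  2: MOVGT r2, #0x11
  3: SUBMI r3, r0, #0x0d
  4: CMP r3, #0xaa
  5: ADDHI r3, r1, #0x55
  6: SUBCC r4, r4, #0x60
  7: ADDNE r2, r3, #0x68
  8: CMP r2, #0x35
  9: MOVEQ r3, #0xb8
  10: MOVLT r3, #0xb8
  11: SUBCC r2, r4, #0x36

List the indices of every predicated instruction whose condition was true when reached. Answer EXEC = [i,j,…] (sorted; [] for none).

EXEC = [3,6,7,10]

[0] flags=1000 → (cmp)
[1] flags=1000 EQ?F → skip
[2] flags=1000 GT?F → skip
[3] flags=1000 MI?T → r3=0x45
[4] flags=1001 → (cmp)
[5] flags=1001 HI?F → skip
[6] flags=1001 CC?T → r4=0x4b
[7] flags=1001 NE?T → r2=0xad
[8] flags=0011 → (cmp)
[9] flags=0011 EQ?F → skip
[10] flags=0011 LT?T → r3=0xb8
[11] flags=0011 CC?F → skip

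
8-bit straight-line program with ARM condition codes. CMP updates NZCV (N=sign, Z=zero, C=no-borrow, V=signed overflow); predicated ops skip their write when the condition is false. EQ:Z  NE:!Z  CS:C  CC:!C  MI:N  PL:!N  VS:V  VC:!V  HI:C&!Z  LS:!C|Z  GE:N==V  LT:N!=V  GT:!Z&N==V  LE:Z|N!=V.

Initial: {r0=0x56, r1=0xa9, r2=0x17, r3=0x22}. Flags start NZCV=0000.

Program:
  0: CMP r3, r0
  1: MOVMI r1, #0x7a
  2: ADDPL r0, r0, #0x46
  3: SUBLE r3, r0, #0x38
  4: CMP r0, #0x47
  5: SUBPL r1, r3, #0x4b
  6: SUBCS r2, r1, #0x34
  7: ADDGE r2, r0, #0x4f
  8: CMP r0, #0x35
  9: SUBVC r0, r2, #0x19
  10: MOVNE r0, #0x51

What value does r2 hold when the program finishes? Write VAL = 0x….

VAL = 0xa5

[0] flags=1000 → (cmp)
[1] flags=1000 MI?T → r1=0x7a
[2] flags=1000 PL?F → skip
[3] flags=1000 LE?T → r3=0x1e
[4] flags=0010 → (cmp)
[5] flags=0010 PL?T → r1=0xd3
[6] flags=0010 CS?T → r2=0x9f
[7] flags=0010 GE?T → r2=0xa5
[8] flags=0010 → (cmp)
[9] flags=0010 VC?T → r0=0x8c
[10] flags=0010 NE?T → r0=0x51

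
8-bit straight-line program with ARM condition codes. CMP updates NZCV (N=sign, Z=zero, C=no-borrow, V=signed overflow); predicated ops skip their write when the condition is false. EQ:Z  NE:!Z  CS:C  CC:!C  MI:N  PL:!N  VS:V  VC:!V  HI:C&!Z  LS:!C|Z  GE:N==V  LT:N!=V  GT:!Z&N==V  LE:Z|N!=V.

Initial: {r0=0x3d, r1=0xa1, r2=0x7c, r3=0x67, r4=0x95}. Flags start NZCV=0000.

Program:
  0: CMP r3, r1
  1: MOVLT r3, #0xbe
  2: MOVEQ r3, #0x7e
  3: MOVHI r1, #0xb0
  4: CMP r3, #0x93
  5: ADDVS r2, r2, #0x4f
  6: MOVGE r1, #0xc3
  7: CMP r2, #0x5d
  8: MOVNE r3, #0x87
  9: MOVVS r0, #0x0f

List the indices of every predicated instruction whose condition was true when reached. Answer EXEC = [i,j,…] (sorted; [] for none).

EXEC = [5,6,8,9]

0: ✓ CMP  NZCV=1001
1: · MOVLT
2: · MOVEQ
3: · MOVHI
4: ✓ CMP  NZCV=1001
5: ✓ ADDVS  r2←0xcb
6: ✓ MOVGE  r1←0xc3
7: ✓ CMP  NZCV=0011
8: ✓ MOVNE  r3←0x87
9: ✓ MOVVS  r0←0x0f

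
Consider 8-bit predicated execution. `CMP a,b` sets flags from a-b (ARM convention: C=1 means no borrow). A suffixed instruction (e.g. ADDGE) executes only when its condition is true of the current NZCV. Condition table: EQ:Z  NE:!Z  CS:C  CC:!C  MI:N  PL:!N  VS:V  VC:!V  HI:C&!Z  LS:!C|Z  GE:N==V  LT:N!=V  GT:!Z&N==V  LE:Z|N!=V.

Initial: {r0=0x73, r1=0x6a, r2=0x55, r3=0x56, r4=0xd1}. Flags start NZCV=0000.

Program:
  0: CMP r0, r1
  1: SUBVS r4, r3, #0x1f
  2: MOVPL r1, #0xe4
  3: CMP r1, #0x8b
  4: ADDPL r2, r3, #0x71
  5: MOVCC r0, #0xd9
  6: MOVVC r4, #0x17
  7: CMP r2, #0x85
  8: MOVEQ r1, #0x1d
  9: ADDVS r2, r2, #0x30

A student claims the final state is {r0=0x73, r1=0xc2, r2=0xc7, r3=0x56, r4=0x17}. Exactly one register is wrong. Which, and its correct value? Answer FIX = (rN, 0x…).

FIX = (r1, 0xe4)

[0] flags=0010 → (cmp)
[1] flags=0010 VS?F → skip
[2] flags=0010 PL?T → r1=0xe4
[3] flags=0010 → (cmp)
[4] flags=0010 PL?T → r2=0xc7
[5] flags=0010 CC?F → skip
[6] flags=0010 VC?T → r4=0x17
[7] flags=0010 → (cmp)
[8] flags=0010 EQ?F → skip
[9] flags=0010 VS?F → skip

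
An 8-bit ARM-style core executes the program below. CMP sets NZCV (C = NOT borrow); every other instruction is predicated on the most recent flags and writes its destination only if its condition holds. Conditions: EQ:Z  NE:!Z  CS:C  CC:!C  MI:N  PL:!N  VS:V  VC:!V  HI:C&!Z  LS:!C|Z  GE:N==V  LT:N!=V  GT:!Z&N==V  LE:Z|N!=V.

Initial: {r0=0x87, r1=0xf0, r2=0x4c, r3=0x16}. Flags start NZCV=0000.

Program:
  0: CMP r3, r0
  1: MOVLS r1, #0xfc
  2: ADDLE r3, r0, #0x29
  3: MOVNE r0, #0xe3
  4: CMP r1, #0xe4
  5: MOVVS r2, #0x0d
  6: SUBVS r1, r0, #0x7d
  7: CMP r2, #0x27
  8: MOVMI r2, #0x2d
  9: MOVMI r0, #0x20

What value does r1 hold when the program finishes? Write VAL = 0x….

[0] flags=1001 → (cmp)
[1] flags=1001 LS?T → r1=0xfc
[2] flags=1001 LE?F → skip
[3] flags=1001 NE?T → r0=0xe3
[4] flags=0010 → (cmp)
[5] flags=0010 VS?F → skip
[6] flags=0010 VS?F → skip
[7] flags=0010 → (cmp)
[8] flags=0010 MI?F → skip
[9] flags=0010 MI?F → skip

VAL = 0xfc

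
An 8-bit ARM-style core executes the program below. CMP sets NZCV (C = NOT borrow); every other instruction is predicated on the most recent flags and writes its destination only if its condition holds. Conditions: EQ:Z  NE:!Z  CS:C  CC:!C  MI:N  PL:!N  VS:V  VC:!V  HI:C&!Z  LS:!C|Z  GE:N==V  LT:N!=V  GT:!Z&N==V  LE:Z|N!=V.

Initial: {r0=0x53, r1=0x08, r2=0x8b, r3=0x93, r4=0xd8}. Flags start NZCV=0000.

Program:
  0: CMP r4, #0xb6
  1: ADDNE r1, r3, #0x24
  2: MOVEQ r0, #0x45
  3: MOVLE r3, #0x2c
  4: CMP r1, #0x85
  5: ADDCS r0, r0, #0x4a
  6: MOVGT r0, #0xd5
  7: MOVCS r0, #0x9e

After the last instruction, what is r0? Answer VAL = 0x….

VAL = 0x9e

0: ✓ CMP  NZCV=0010
1: ✓ ADDNE  r1←0xb7
2: · MOVEQ
3: · MOVLE
4: ✓ CMP  NZCV=0010
5: ✓ ADDCS  r0←0x9d
6: ✓ MOVGT  r0←0xd5
7: ✓ MOVCS  r0←0x9e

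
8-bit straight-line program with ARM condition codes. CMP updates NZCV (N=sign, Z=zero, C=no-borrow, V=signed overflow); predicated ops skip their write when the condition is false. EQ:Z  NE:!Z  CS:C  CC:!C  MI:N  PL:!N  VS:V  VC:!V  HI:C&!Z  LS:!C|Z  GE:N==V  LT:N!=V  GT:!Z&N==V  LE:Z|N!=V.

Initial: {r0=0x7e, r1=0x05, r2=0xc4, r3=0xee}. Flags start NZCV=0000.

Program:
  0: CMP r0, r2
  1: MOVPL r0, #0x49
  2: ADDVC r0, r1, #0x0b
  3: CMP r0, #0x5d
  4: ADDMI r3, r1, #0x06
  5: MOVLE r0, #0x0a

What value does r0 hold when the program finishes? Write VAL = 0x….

VAL = 0x7e

[0] flags=1001 → (cmp)
[1] flags=1001 PL?F → skip
[2] flags=1001 VC?F → skip
[3] flags=0010 → (cmp)
[4] flags=0010 MI?F → skip
[5] flags=0010 LE?F → skip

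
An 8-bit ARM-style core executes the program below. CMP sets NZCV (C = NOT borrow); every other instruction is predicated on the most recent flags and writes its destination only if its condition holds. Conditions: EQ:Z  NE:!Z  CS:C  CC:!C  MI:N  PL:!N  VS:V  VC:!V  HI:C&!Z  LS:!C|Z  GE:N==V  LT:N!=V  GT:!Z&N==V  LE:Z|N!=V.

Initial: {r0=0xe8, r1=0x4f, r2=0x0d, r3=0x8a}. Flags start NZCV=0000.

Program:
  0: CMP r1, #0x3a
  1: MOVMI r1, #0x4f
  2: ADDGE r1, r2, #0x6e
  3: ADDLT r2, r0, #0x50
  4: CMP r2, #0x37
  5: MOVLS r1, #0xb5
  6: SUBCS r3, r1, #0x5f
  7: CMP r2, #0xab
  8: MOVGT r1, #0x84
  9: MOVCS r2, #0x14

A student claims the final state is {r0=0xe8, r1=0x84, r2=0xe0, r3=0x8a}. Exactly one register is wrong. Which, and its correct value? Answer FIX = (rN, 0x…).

0: ✓ CMP  NZCV=0010
1: · MOVMI
2: ✓ ADDGE  r1←0x7b
3: · ADDLT
4: ✓ CMP  NZCV=1000
5: ✓ MOVLS  r1←0xb5
6: · SUBCS
7: ✓ CMP  NZCV=0000
8: ✓ MOVGT  r1←0x84
9: · MOVCS

FIX = (r2, 0x0d)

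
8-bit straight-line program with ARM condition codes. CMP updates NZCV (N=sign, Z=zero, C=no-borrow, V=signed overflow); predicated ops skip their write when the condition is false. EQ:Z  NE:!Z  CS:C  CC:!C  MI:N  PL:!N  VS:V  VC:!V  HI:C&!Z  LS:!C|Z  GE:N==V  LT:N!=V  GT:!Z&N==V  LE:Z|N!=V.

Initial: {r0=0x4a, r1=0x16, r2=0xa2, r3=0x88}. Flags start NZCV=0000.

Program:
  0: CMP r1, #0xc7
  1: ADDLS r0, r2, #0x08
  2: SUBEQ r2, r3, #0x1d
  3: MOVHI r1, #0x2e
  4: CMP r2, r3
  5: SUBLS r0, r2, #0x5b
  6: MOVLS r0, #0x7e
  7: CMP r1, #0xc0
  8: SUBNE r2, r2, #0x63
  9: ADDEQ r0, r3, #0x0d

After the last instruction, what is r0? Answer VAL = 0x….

VAL = 0xaa

[0] flags=0000 → (cmp)
[1] flags=0000 LS?T → r0=0xaa
[2] flags=0000 EQ?F → skip
[3] flags=0000 HI?F → skip
[4] flags=0010 → (cmp)
[5] flags=0010 LS?F → skip
[6] flags=0010 LS?F → skip
[7] flags=0000 → (cmp)
[8] flags=0000 NE?T → r2=0x3f
[9] flags=0000 EQ?F → skip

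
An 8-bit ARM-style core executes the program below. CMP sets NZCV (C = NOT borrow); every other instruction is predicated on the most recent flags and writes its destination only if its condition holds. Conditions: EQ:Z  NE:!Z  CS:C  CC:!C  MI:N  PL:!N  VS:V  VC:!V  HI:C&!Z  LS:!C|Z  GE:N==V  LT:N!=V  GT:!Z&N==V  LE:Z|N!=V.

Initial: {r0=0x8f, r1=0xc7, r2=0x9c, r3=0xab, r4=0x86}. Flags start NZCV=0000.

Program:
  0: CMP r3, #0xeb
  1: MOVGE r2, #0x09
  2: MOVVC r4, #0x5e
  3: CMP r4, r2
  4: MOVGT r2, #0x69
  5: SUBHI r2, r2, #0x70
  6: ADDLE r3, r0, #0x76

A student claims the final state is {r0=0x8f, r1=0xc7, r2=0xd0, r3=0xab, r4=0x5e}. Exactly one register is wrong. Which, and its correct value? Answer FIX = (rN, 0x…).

FIX = (r2, 0x69)

0: ✓ CMP  NZCV=1000
1: · MOVGE
2: ✓ MOVVC  r4←0x5e
3: ✓ CMP  NZCV=1001
4: ✓ MOVGT  r2←0x69
5: · SUBHI
6: · ADDLE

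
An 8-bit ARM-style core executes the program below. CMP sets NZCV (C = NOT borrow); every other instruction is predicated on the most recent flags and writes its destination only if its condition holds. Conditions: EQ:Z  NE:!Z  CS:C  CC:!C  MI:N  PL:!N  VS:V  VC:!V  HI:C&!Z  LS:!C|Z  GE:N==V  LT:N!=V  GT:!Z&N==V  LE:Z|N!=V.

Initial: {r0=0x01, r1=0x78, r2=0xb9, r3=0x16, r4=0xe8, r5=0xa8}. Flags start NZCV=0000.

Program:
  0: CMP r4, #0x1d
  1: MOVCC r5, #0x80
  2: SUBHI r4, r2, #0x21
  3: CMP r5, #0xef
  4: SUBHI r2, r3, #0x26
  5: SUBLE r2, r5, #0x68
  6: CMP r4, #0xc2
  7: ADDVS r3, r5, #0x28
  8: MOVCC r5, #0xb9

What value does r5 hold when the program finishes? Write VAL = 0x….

VAL = 0xb9

[0] flags=1010 → (cmp)
[1] flags=1010 CC?F → skip
[2] flags=1010 HI?T → r4=0x98
[3] flags=1000 → (cmp)
[4] flags=1000 HI?F → skip
[5] flags=1000 LE?T → r2=0x40
[6] flags=1000 → (cmp)
[7] flags=1000 VS?F → skip
[8] flags=1000 CC?T → r5=0xb9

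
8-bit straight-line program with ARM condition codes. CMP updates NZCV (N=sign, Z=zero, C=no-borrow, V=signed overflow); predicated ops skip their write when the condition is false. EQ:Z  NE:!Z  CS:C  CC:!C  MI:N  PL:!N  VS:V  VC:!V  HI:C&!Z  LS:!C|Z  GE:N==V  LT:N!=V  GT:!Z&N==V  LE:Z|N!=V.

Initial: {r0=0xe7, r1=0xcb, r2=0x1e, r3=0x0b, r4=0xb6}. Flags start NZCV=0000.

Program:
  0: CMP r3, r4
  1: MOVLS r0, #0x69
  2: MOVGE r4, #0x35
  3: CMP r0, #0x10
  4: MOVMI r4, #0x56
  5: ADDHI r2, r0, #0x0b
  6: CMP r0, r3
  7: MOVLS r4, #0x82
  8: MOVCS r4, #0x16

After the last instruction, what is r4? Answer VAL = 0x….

VAL = 0x16

0: ✓ CMP  NZCV=0000
1: ✓ MOVLS  r0←0x69
2: ✓ MOVGE  r4←0x35
3: ✓ CMP  NZCV=0010
4: · MOVMI
5: ✓ ADDHI  r2←0x74
6: ✓ CMP  NZCV=0010
7: · MOVLS
8: ✓ MOVCS  r4←0x16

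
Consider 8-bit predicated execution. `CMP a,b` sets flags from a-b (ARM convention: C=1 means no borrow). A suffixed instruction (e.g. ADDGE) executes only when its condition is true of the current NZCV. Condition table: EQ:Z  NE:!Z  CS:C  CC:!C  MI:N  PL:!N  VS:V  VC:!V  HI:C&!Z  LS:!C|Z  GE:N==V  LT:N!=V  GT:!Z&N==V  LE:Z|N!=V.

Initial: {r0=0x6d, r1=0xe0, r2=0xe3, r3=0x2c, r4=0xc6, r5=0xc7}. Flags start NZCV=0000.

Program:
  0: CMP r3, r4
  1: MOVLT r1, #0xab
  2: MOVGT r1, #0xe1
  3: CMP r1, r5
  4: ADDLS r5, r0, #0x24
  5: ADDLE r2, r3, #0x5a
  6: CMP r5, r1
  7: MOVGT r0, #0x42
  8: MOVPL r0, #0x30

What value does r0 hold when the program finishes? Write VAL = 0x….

0: ✓ CMP  NZCV=0000
1: · MOVLT
2: ✓ MOVGT  r1←0xe1
3: ✓ CMP  NZCV=0010
4: · ADDLS
5: · ADDLE
6: ✓ CMP  NZCV=1000
7: · MOVGT
8: · MOVPL

VAL = 0x6d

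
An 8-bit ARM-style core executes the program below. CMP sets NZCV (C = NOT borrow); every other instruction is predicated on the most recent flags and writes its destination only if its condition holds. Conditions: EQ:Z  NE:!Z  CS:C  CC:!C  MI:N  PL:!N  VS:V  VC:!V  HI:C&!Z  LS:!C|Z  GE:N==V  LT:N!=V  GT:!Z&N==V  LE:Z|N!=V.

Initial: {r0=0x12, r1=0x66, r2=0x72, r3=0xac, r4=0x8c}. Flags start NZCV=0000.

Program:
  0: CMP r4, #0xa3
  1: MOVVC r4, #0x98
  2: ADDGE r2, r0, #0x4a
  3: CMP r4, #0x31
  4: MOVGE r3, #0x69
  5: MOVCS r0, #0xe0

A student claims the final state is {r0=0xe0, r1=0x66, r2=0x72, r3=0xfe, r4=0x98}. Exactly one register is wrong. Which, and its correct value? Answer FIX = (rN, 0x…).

FIX = (r3, 0xac)

[0] flags=1000 → (cmp)
[1] flags=1000 VC?T → r4=0x98
[2] flags=1000 GE?F → skip
[3] flags=0011 → (cmp)
[4] flags=0011 GE?F → skip
[5] flags=0011 CS?T → r0=0xe0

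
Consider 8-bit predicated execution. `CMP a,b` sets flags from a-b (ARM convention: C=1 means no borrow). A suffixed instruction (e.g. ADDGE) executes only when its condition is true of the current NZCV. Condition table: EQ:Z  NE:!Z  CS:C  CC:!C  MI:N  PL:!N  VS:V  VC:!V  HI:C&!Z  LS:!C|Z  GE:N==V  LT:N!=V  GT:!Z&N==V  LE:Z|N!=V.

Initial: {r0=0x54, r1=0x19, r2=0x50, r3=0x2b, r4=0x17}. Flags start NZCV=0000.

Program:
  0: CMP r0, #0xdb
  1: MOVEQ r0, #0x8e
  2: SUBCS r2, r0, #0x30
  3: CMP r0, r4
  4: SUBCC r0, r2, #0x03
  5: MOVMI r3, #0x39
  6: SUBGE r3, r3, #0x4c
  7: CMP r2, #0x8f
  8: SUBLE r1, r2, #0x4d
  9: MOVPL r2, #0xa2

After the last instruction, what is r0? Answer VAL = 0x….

VAL = 0x54

0: ✓ CMP  NZCV=0000
1: · MOVEQ
2: · SUBCS
3: ✓ CMP  NZCV=0010
4: · SUBCC
5: · MOVMI
6: ✓ SUBGE  r3←0xdf
7: ✓ CMP  NZCV=1001
8: · SUBLE
9: · MOVPL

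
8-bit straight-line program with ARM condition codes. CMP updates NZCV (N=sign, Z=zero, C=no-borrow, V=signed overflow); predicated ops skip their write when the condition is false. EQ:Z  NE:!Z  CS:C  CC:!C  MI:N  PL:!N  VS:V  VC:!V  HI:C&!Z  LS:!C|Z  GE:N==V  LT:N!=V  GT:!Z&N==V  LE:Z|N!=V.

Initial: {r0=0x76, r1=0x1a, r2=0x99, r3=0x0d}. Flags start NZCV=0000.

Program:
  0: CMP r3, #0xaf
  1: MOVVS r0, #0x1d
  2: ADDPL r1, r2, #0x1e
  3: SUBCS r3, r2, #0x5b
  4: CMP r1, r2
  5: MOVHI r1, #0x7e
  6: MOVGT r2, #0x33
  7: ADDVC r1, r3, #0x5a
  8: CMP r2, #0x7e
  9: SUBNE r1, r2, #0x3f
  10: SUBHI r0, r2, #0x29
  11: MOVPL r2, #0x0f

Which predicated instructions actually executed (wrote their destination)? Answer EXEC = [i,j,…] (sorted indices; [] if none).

[0] flags=0000 → (cmp)
[1] flags=0000 VS?F → skip
[2] flags=0000 PL?T → r1=0xb7
[3] flags=0000 CS?F → skip
[4] flags=0010 → (cmp)
[5] flags=0010 HI?T → r1=0x7e
[6] flags=0010 GT?T → r2=0x33
[7] flags=0010 VC?T → r1=0x67
[8] flags=1000 → (cmp)
[9] flags=1000 NE?T → r1=0xf4
[10] flags=1000 HI?F → skip
[11] flags=1000 PL?F → skip

EXEC = [2,5,6,7,9]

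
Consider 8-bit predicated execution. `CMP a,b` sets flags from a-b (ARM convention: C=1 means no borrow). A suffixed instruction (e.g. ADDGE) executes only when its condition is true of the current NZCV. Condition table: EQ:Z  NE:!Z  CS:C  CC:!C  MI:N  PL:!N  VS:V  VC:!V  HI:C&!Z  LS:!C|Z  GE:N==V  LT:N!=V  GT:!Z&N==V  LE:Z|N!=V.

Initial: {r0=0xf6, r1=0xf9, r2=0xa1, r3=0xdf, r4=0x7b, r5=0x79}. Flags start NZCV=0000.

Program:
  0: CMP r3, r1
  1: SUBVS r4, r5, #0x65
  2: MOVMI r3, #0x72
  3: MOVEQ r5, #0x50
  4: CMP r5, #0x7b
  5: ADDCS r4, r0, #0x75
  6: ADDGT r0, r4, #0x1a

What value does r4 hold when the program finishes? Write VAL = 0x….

[0] flags=1000 → (cmp)
[1] flags=1000 VS?F → skip
[2] flags=1000 MI?T → r3=0x72
[3] flags=1000 EQ?F → skip
[4] flags=1000 → (cmp)
[5] flags=1000 CS?F → skip
[6] flags=1000 GT?F → skip

VAL = 0x7b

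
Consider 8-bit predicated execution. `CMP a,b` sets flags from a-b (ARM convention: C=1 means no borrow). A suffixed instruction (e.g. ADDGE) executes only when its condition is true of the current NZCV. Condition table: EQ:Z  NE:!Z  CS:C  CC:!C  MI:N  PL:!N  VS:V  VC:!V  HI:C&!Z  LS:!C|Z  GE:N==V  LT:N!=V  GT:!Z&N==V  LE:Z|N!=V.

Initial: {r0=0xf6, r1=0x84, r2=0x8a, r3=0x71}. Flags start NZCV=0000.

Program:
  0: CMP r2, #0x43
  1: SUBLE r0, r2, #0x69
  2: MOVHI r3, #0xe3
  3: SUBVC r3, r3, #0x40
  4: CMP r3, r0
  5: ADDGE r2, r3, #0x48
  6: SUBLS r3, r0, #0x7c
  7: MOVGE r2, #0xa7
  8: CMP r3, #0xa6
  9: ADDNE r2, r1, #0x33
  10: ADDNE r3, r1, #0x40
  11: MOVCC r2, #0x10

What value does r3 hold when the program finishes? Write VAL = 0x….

[0] flags=0011 → (cmp)
[1] flags=0011 LE?T → r0=0x21
[2] flags=0011 HI?T → r3=0xe3
[3] flags=0011 VC?F → skip
[4] flags=1010 → (cmp)
[5] flags=1010 GE?F → skip
[6] flags=1010 LS?F → skip
[7] flags=1010 GE?F → skip
[8] flags=0010 → (cmp)
[9] flags=0010 NE?T → r2=0xb7
[10] flags=0010 NE?T → r3=0xc4
[11] flags=0010 CC?F → skip

VAL = 0xc4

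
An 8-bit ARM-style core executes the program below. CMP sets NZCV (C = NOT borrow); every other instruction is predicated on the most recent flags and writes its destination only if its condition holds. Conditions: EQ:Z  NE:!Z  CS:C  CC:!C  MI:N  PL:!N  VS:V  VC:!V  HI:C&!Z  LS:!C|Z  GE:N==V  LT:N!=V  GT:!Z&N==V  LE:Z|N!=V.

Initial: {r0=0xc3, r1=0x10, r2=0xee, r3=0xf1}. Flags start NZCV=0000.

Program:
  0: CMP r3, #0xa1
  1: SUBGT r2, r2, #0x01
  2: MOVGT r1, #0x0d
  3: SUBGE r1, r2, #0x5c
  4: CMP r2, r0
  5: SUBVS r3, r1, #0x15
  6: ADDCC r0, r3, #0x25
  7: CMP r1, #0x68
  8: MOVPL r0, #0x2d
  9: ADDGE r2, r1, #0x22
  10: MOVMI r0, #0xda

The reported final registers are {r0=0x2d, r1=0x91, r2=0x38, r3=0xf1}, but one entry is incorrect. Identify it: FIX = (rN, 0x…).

[0] flags=0010 → (cmp)
[1] flags=0010 GT?T → r2=0xed
[2] flags=0010 GT?T → r1=0x0d
[3] flags=0010 GE?T → r1=0x91
[4] flags=0010 → (cmp)
[5] flags=0010 VS?F → skip
[6] flags=0010 CC?F → skip
[7] flags=0011 → (cmp)
[8] flags=0011 PL?T → r0=0x2d
[9] flags=0011 GE?F → skip
[10] flags=0011 MI?F → skip

FIX = (r2, 0xed)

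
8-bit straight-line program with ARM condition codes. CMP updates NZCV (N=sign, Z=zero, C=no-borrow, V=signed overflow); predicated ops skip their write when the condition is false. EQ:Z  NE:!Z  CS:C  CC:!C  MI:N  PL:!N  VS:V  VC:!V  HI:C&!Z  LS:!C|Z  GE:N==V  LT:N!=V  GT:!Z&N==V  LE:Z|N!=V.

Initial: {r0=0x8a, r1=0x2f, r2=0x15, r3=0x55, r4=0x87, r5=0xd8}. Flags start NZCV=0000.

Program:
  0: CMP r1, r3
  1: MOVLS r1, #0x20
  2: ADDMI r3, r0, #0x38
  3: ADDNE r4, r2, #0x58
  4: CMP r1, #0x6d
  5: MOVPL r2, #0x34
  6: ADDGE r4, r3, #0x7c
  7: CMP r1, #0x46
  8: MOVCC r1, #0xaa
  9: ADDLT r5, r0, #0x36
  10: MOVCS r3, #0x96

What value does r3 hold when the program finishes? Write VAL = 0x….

[0] flags=1000 → (cmp)
[1] flags=1000 LS?T → r1=0x20
[2] flags=1000 MI?T → r3=0xc2
[3] flags=1000 NE?T → r4=0x6d
[4] flags=1000 → (cmp)
[5] flags=1000 PL?F → skip
[6] flags=1000 GE?F → skip
[7] flags=1000 → (cmp)
[8] flags=1000 CC?T → r1=0xaa
[9] flags=1000 LT?T → r5=0xc0
[10] flags=1000 CS?F → skip

VAL = 0xc2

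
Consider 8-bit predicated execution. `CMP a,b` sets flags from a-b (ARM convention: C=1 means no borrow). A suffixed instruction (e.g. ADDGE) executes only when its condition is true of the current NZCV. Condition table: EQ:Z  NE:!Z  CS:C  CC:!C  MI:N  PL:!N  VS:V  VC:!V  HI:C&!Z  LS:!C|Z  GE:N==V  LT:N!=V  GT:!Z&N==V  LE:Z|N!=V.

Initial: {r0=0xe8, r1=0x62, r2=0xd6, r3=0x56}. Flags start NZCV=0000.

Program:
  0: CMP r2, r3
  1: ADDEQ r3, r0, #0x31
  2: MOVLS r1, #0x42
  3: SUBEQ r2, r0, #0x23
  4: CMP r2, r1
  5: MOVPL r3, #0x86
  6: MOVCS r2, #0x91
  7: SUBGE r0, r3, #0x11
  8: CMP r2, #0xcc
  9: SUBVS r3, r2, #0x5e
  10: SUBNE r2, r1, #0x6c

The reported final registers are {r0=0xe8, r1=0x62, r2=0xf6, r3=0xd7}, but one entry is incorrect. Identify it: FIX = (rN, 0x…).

0: ✓ CMP  NZCV=1010
1: · ADDEQ
2: · MOVLS
3: · SUBEQ
4: ✓ CMP  NZCV=0011
5: ✓ MOVPL  r3←0x86
6: ✓ MOVCS  r2←0x91
7: · SUBGE
8: ✓ CMP  NZCV=1000
9: · SUBVS
10: ✓ SUBNE  r2←0xf6

FIX = (r3, 0x86)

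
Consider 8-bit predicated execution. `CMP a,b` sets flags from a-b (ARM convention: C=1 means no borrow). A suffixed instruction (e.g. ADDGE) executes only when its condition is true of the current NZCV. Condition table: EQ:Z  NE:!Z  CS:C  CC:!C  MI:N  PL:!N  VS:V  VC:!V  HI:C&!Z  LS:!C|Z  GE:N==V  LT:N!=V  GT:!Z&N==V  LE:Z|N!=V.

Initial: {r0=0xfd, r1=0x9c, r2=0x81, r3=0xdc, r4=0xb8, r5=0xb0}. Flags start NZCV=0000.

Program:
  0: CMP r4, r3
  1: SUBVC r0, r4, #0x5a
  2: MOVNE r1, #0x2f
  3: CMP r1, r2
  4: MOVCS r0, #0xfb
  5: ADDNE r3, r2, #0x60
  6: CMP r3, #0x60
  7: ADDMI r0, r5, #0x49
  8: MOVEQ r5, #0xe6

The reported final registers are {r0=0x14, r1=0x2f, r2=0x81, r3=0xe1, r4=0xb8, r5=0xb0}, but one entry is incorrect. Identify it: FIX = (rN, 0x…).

FIX = (r0, 0xf9)

[0] flags=1000 → (cmp)
[1] flags=1000 VC?T → r0=0x5e
[2] flags=1000 NE?T → r1=0x2f
[3] flags=1001 → (cmp)
[4] flags=1001 CS?F → skip
[5] flags=1001 NE?T → r3=0xe1
[6] flags=1010 → (cmp)
[7] flags=1010 MI?T → r0=0xf9
[8] flags=1010 EQ?F → skip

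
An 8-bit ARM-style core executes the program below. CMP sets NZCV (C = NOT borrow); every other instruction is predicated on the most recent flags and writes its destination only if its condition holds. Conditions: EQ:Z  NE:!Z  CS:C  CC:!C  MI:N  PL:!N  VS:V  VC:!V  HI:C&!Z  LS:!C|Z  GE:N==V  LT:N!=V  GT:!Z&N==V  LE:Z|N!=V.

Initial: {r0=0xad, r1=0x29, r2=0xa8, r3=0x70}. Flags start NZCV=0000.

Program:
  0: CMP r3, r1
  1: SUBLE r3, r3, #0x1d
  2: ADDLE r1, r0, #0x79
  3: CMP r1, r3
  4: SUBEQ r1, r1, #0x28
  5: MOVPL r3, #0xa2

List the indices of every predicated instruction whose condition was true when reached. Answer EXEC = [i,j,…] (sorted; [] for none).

EXEC = []

[0] flags=0010 → (cmp)
[1] flags=0010 LE?F → skip
[2] flags=0010 LE?F → skip
[3] flags=1000 → (cmp)
[4] flags=1000 EQ?F → skip
[5] flags=1000 PL?F → skip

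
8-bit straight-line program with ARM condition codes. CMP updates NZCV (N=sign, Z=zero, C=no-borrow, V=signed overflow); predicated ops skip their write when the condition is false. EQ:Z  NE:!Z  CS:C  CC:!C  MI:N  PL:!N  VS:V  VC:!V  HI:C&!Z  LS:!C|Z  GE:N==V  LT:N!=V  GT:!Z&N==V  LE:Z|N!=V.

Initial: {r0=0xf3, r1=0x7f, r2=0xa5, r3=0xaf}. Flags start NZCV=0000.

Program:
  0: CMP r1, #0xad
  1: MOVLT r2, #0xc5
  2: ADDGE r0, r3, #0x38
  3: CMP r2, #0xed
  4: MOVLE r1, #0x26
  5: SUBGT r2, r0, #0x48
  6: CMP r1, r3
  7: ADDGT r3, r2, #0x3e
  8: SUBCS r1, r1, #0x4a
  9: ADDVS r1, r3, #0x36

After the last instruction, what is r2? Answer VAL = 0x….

[0] flags=1001 → (cmp)
[1] flags=1001 LT?F → skip
[2] flags=1001 GE?T → r0=0xe7
[3] flags=1000 → (cmp)
[4] flags=1000 LE?T → r1=0x26
[5] flags=1000 GT?F → skip
[6] flags=0000 → (cmp)
[7] flags=0000 GT?T → r3=0xe3
[8] flags=0000 CS?F → skip
[9] flags=0000 VS?F → skip

VAL = 0xa5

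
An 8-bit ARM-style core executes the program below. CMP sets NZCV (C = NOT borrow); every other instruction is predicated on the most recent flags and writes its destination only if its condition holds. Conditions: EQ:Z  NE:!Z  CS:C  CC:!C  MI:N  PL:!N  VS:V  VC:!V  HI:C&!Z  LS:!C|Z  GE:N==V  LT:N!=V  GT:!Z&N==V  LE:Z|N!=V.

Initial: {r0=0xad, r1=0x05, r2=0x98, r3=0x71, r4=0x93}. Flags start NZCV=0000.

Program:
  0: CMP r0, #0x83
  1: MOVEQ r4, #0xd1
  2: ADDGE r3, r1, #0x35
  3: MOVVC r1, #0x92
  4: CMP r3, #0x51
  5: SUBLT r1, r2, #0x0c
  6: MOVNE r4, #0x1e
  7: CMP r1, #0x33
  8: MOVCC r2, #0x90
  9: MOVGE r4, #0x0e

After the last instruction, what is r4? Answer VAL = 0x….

VAL = 0x1e

0: ✓ CMP  NZCV=0010
1: · MOVEQ
2: ✓ ADDGE  r3←0x3a
3: ✓ MOVVC  r1←0x92
4: ✓ CMP  NZCV=1000
5: ✓ SUBLT  r1←0x8c
6: ✓ MOVNE  r4←0x1e
7: ✓ CMP  NZCV=0011
8: · MOVCC
9: · MOVGE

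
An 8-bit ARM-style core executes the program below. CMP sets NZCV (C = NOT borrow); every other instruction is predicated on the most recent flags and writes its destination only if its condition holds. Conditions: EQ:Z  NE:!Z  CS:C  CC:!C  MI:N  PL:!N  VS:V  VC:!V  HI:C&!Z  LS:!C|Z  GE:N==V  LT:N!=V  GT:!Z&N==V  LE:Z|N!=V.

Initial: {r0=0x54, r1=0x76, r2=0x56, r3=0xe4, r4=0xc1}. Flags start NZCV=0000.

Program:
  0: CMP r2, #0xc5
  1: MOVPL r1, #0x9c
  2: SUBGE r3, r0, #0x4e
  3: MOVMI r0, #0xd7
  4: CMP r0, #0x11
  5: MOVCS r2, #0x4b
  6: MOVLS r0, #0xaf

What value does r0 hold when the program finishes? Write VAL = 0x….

VAL = 0xd7

0: ✓ CMP  NZCV=1001
1: · MOVPL
2: ✓ SUBGE  r3←0x06
3: ✓ MOVMI  r0←0xd7
4: ✓ CMP  NZCV=1010
5: ✓ MOVCS  r2←0x4b
6: · MOVLS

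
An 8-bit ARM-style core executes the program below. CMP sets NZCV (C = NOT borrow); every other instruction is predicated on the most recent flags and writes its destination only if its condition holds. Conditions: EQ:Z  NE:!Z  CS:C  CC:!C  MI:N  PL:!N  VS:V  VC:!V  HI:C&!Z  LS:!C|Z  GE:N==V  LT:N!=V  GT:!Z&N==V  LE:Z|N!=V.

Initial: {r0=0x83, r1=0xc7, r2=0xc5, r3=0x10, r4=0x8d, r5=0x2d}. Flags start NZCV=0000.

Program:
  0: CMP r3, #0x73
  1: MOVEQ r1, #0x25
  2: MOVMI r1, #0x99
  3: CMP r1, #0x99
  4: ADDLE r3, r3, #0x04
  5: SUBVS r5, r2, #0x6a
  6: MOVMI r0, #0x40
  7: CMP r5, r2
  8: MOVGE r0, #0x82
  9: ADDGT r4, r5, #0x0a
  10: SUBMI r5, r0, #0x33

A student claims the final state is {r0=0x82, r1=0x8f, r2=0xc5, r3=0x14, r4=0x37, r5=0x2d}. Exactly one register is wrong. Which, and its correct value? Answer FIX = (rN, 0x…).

FIX = (r1, 0x99)

[0] flags=1000 → (cmp)
[1] flags=1000 EQ?F → skip
[2] flags=1000 MI?T → r1=0x99
[3] flags=0110 → (cmp)
[4] flags=0110 LE?T → r3=0x14
[5] flags=0110 VS?F → skip
[6] flags=0110 MI?F → skip
[7] flags=0000 → (cmp)
[8] flags=0000 GE?T → r0=0x82
[9] flags=0000 GT?T → r4=0x37
[10] flags=0000 MI?F → skip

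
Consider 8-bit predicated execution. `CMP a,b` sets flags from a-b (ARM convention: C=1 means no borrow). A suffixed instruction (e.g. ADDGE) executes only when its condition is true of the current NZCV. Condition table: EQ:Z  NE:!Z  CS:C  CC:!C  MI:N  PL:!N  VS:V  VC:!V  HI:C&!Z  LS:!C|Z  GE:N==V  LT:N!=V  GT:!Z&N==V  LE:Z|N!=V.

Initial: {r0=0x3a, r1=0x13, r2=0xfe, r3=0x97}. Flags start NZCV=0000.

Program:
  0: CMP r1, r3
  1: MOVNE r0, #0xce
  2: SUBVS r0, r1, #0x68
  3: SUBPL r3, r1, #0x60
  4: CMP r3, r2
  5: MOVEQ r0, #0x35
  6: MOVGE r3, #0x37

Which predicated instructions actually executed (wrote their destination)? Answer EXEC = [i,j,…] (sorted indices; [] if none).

[0] flags=0000 → (cmp)
[1] flags=0000 NE?T → r0=0xce
[2] flags=0000 VS?F → skip
[3] flags=0000 PL?T → r3=0xb3
[4] flags=1000 → (cmp)
[5] flags=1000 EQ?F → skip
[6] flags=1000 GE?F → skip

EXEC = [1,3]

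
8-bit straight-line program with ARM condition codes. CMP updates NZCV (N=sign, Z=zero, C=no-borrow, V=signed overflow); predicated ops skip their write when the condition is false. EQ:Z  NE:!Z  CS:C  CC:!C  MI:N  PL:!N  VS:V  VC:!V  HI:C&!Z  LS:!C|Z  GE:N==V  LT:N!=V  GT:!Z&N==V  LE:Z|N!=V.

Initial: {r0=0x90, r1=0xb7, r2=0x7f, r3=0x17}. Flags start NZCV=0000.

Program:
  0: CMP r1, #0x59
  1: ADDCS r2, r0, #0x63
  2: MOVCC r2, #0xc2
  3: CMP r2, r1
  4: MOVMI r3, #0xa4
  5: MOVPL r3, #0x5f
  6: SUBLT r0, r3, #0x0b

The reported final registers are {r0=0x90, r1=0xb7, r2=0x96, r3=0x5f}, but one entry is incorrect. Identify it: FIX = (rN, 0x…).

FIX = (r2, 0xf3)

0: ✓ CMP  NZCV=0011
1: ✓ ADDCS  r2←0xf3
2: · MOVCC
3: ✓ CMP  NZCV=0010
4: · MOVMI
5: ✓ MOVPL  r3←0x5f
6: · SUBLT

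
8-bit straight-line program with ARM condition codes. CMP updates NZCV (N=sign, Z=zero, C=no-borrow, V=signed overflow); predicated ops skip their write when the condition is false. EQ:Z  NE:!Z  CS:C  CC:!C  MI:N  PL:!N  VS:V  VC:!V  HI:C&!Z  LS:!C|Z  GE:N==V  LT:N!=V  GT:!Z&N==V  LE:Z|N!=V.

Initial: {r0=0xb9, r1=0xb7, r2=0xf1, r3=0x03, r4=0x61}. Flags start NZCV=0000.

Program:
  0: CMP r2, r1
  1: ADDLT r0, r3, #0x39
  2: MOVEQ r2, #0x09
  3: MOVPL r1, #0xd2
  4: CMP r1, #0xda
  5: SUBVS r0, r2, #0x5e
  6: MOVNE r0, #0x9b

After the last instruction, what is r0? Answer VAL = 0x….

VAL = 0x9b

0: ✓ CMP  NZCV=0010
1: · ADDLT
2: · MOVEQ
3: ✓ MOVPL  r1←0xd2
4: ✓ CMP  NZCV=1000
5: · SUBVS
6: ✓ MOVNE  r0←0x9b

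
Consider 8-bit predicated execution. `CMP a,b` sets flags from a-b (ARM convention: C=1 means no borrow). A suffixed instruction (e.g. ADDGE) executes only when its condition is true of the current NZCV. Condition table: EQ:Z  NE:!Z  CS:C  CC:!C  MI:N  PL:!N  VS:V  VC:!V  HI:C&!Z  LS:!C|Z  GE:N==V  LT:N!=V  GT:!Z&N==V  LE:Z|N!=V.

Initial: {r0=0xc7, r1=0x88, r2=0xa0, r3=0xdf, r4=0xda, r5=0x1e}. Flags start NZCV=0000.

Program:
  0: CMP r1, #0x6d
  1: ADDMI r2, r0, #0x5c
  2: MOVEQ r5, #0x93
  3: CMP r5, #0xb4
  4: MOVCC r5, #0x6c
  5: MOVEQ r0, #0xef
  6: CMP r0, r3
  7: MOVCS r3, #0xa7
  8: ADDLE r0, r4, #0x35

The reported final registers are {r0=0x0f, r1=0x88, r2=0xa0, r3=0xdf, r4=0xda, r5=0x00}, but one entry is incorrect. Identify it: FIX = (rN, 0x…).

0: ✓ CMP  NZCV=0011
1: · ADDMI
2: · MOVEQ
3: ✓ CMP  NZCV=0000
4: ✓ MOVCC  r5←0x6c
5: · MOVEQ
6: ✓ CMP  NZCV=1000
7: · MOVCS
8: ✓ ADDLE  r0←0x0f

FIX = (r5, 0x6c)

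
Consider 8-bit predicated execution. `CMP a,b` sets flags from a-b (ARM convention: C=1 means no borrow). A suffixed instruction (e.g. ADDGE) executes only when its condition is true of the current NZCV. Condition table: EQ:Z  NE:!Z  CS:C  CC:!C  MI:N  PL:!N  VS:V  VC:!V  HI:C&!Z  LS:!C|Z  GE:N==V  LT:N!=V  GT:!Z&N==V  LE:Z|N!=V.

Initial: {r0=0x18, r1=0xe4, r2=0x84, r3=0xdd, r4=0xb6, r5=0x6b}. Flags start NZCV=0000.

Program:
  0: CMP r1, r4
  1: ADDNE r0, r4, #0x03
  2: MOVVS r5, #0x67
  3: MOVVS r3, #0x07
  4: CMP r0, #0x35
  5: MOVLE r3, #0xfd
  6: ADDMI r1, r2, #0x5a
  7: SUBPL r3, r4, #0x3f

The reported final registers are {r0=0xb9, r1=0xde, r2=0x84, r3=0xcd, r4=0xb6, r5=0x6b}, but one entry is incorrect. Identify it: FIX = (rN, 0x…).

0: ✓ CMP  NZCV=0010
1: ✓ ADDNE  r0←0xb9
2: · MOVVS
3: · MOVVS
4: ✓ CMP  NZCV=1010
5: ✓ MOVLE  r3←0xfd
6: ✓ ADDMI  r1←0xde
7: · SUBPL

FIX = (r3, 0xfd)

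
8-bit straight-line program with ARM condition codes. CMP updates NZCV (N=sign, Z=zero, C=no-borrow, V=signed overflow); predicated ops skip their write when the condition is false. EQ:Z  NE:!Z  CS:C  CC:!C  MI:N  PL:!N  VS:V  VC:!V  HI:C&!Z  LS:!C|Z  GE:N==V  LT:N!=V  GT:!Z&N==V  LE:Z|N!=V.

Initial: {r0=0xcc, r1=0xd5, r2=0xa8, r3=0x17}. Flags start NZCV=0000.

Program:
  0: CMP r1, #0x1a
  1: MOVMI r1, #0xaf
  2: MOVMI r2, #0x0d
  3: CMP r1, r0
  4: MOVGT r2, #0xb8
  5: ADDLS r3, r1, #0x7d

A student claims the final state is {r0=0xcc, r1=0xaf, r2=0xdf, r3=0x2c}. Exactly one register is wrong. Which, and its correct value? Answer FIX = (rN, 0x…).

0: ✓ CMP  NZCV=1010
1: ✓ MOVMI  r1←0xaf
2: ✓ MOVMI  r2←0x0d
3: ✓ CMP  NZCV=1000
4: · MOVGT
5: ✓ ADDLS  r3←0x2c

FIX = (r2, 0x0d)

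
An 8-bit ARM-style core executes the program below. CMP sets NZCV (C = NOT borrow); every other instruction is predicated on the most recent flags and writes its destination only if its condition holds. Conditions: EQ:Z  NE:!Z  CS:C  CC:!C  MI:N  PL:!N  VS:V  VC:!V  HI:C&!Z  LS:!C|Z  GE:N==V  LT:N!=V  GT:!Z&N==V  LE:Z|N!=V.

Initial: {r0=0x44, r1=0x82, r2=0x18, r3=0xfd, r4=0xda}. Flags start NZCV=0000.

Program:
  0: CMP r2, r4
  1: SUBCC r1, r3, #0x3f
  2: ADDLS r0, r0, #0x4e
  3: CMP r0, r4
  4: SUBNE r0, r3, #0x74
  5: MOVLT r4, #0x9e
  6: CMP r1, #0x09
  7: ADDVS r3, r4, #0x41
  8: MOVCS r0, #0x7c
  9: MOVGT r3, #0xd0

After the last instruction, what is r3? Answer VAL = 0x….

0: ✓ CMP  NZCV=0000
1: ✓ SUBCC  r1←0xbe
2: ✓ ADDLS  r0←0x92
3: ✓ CMP  NZCV=1000
4: ✓ SUBNE  r0←0x89
5: ✓ MOVLT  r4←0x9e
6: ✓ CMP  NZCV=1010
7: · ADDVS
8: ✓ MOVCS  r0←0x7c
9: · MOVGT

VAL = 0xfd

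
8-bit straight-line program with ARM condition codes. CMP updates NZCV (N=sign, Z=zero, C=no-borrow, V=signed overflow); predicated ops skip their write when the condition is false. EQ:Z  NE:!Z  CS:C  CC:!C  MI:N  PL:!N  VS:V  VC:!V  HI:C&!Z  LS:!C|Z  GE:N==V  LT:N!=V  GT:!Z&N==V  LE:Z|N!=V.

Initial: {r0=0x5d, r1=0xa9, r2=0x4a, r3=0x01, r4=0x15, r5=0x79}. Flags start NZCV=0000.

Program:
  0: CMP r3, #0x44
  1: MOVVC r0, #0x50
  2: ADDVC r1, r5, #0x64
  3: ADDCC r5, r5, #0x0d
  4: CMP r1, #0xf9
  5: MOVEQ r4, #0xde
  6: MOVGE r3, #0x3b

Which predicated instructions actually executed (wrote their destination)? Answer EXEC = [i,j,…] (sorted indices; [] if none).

EXEC = [1,2,3]

0: ✓ CMP  NZCV=1000
1: ✓ MOVVC  r0←0x50
2: ✓ ADDVC  r1←0xdd
3: ✓ ADDCC  r5←0x86
4: ✓ CMP  NZCV=1000
5: · MOVEQ
6: · MOVGE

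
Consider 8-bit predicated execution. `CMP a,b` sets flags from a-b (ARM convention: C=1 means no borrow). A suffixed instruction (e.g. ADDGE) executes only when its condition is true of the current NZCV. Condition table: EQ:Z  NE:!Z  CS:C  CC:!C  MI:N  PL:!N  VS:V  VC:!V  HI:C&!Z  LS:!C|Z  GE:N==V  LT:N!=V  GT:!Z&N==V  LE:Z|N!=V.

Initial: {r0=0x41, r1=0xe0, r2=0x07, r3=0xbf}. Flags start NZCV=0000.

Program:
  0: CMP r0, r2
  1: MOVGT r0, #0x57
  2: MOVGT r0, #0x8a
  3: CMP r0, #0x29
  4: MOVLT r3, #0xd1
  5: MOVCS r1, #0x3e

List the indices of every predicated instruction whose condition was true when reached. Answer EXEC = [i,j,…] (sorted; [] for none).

0: ✓ CMP  NZCV=0010
1: ✓ MOVGT  r0←0x57
2: ✓ MOVGT  r0←0x8a
3: ✓ CMP  NZCV=0011
4: ✓ MOVLT  r3←0xd1
5: ✓ MOVCS  r1←0x3e

EXEC = [1,2,4,5]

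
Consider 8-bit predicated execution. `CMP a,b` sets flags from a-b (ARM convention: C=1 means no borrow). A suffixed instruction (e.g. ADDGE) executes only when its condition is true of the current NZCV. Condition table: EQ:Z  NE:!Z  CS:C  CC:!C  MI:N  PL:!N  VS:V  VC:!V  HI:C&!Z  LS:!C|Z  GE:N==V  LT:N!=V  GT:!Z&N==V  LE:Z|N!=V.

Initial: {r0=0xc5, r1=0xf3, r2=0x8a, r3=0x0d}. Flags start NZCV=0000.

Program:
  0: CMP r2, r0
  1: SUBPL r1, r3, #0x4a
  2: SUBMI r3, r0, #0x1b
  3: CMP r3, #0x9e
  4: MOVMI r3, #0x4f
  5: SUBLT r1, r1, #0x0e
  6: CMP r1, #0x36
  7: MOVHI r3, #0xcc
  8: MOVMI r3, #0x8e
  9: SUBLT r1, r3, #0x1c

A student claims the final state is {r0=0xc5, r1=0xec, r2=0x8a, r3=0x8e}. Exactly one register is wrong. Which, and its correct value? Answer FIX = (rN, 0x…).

[0] flags=1000 → (cmp)
[1] flags=1000 PL?F → skip
[2] flags=1000 MI?T → r3=0xaa
[3] flags=0010 → (cmp)
[4] flags=0010 MI?F → skip
[5] flags=0010 LT?F → skip
[6] flags=1010 → (cmp)
[7] flags=1010 HI?T → r3=0xcc
[8] flags=1010 MI?T → r3=0x8e
[9] flags=1010 LT?T → r1=0x72

FIX = (r1, 0x72)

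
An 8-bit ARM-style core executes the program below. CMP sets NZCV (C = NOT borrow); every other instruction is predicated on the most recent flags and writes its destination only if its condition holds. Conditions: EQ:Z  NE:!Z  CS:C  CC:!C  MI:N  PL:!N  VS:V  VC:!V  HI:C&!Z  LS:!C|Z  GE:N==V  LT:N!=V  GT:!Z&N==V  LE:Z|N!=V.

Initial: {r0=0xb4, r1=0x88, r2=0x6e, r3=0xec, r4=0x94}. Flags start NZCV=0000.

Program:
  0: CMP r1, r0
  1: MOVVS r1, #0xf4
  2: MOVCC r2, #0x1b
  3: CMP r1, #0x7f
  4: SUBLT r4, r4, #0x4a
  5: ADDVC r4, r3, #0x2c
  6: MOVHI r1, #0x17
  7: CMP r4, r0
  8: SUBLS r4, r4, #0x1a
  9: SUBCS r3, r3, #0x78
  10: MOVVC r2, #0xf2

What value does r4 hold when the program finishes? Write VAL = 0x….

VAL = 0x30

0: ✓ CMP  NZCV=1000
1: · MOVVS
2: ✓ MOVCC  r2←0x1b
3: ✓ CMP  NZCV=0011
4: ✓ SUBLT  r4←0x4a
5: · ADDVC
6: ✓ MOVHI  r1←0x17
7: ✓ CMP  NZCV=1001
8: ✓ SUBLS  r4←0x30
9: · SUBCS
10: · MOVVC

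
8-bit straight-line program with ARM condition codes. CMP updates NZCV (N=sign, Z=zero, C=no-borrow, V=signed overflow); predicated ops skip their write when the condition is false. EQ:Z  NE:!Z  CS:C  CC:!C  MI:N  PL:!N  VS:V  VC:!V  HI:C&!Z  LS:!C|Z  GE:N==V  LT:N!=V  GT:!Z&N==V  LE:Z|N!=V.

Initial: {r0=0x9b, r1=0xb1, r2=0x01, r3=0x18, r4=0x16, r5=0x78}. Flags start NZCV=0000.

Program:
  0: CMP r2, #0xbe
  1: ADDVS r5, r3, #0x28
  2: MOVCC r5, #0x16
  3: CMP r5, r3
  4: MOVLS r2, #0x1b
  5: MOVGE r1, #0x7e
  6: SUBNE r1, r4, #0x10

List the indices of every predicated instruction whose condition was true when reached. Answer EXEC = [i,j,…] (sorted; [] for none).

EXEC = [2,4,6]

0: ✓ CMP  NZCV=0000
1: · ADDVS
2: ✓ MOVCC  r5←0x16
3: ✓ CMP  NZCV=1000
4: ✓ MOVLS  r2←0x1b
5: · MOVGE
6: ✓ SUBNE  r1←0x06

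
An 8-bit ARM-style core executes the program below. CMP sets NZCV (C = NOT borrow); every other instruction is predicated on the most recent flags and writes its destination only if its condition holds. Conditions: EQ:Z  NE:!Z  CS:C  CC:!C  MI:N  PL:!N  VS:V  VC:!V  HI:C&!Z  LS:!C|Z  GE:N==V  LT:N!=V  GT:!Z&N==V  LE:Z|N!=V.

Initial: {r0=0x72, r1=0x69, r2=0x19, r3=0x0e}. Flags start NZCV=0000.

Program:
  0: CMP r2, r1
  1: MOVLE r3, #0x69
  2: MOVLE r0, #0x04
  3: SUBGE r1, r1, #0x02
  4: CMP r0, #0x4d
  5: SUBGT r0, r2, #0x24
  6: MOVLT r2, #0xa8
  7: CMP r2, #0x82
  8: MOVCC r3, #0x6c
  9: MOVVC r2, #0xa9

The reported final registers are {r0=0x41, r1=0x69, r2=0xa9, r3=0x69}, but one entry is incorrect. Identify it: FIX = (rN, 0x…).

[0] flags=1000 → (cmp)
[1] flags=1000 LE?T → r3=0x69
[2] flags=1000 LE?T → r0=0x04
[3] flags=1000 GE?F → skip
[4] flags=1000 → (cmp)
[5] flags=1000 GT?F → skip
[6] flags=1000 LT?T → r2=0xa8
[7] flags=0010 → (cmp)
[8] flags=0010 CC?F → skip
[9] flags=0010 VC?T → r2=0xa9

FIX = (r0, 0x04)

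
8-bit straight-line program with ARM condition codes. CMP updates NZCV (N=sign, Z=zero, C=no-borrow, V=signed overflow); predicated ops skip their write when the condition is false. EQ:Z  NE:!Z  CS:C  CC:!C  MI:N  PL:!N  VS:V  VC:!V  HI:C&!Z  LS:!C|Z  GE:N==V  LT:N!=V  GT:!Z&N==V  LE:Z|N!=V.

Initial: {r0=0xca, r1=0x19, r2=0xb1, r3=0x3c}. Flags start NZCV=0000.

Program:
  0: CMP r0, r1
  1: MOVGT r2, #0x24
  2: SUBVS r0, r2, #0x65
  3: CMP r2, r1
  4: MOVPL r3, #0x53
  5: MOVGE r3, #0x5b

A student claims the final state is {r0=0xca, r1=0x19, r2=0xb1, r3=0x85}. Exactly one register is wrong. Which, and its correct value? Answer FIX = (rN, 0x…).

0: ✓ CMP  NZCV=1010
1: · MOVGT
2: · SUBVS
3: ✓ CMP  NZCV=1010
4: · MOVPL
5: · MOVGE

FIX = (r3, 0x3c)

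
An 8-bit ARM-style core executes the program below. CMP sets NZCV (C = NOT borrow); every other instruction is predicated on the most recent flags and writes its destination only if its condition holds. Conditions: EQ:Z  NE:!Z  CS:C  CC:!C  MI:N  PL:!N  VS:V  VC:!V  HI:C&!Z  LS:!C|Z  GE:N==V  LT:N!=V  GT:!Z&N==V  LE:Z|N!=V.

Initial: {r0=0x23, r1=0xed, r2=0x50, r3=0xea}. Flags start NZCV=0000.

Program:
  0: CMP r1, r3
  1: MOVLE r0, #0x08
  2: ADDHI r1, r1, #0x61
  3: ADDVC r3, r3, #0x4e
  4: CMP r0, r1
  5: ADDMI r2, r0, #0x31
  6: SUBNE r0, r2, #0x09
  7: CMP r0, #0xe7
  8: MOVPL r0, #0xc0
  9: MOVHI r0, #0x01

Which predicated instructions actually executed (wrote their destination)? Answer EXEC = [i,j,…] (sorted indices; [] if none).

EXEC = [2,3,5,6,8]

[0] flags=0010 → (cmp)
[1] flags=0010 LE?F → skip
[2] flags=0010 HI?T → r1=0x4e
[3] flags=0010 VC?T → r3=0x38
[4] flags=1000 → (cmp)
[5] flags=1000 MI?T → r2=0x54
[6] flags=1000 NE?T → r0=0x4b
[7] flags=0000 → (cmp)
[8] flags=0000 PL?T → r0=0xc0
[9] flags=0000 HI?F → skip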